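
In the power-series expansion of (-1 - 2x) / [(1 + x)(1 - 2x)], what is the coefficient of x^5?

-43

Partial fractions give a closed form: a_n = (1/3)·(-1)^n + (-4/3)·2^n.
At n = 5: a_5 = -43.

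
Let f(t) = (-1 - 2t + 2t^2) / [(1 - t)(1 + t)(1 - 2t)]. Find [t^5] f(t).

Partial fractions give a closed form: a_n = (1/2)·1^n + (1/2)·(-1)^n + (-2)·2^n.
At n = 5: a_5 = -64.

-64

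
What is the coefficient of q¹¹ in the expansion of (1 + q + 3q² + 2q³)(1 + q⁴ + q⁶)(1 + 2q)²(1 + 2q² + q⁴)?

83

(1 + q + 3q² + 2q³) has coefficients 1,1,3,2 for degrees 0…3.
(1 + q⁴ + q⁶) has coefficients 1,0,0,0,1,0,1,0,0,0,0,0 for degrees 0…11.
Multiplying by (1 + 2q)² gives running coefficients 1,4,4,0,1,4,5,4,4,0,0,0 for degrees 0…11.
Finally multiplying by (1 + 2q² + q⁴), the product of all factors after the first has coefficients 1,4,6,8,10,8,11,12,15,12,13,4 for degrees 0…11.
[q¹¹] = 1·4 + 1·13 + 3·12 + 2·15 = 83.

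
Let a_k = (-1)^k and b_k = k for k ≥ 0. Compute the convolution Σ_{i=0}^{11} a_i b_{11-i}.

Write out a_i and b_{11-i} for i = 0,…,11 and sum the products.
Σ = 1·11 − 1·10 + 1·9 − 1·8 + 1·7 − 1·6 + 1·5 − 1·4 + 1·3 − 1·2 + 1·1 − 1·0 = 6.

6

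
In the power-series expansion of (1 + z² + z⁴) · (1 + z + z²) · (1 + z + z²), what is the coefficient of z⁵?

(1 + z² + z⁴) has coefficients 1,0,1,0,1 for degrees 0…4.
(1 + z + z²) has coefficients 1,1,1,0,0,0 for degrees 0…5.
Finally multiplying by (1 + z + z²), the product of all factors after the first has coefficients 1,2,3,2,1,0 for degrees 0…5.
[z⁵] = 1·0 + 1·2 + 1·2 = 4.

4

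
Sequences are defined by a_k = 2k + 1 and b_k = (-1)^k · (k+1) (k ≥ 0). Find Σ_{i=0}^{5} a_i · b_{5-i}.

Write out a_i and b_{5-i} for i = 0,…,5 and sum the products.
Σ = 1·(-6) + 3·5 + 5·(-4) + 7·3 + 9·(-2) + 11·1 = 3.

3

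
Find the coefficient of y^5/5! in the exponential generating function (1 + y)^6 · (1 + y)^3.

15120

The EGF product rule gives c_5 = Σ_{k_1+k_2=5} C(5; k_1,k_2) · ∏ g_i(k_i), where (1+y)^6 gives the falling factorial (6)_k; (1+y)^3 gives the falling factorial (3)_k.
g_1(k) for k = 0…5: 1, 6, 30, 120, 360, 720.
g_2(k) for k = 0…5: 1, 3, 6, 6, 0, 0.
c_5 = Σ_k C(5,k)·g_1(k)·g_2(5−k) = 10·30·6 + 10·120·6 + 5·360·3 + 1·720·1 = 1800 + 7200 + 5400 + 720 = 15120.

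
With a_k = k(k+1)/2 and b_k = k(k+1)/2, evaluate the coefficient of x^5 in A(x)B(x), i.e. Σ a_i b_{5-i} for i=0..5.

56

This is [x^5] in the product of the two ordinary generating functions.
Σ = 0·15 + 1·10 + 3·6 + 6·3 + 10·1 + 15·0 = 56.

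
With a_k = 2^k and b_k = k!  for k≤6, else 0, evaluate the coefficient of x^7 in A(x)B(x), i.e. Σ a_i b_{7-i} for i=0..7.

The convolution is the x^7 coefficient of A(x)B(x).
Σ = 1·0 + 2·720 + 4·120 + 8·24 + 16·6 + 32·2 + 64·1 + 128·1 = 2464.

2464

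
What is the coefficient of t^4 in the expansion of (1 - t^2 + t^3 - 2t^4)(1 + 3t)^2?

-5

(1 - t^2 + t^3 - 2t^4) has coefficients 1,0,-1,1,-2 for degrees 0…4.
(1 + 3t)^2 has coefficients 1,6,9,0,0 for degrees 0…4.
[t^4] = 1·0 − 1·9 + 1·6 − 2·1 = -5.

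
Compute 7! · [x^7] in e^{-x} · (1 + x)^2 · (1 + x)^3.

The EGF product rule gives c_7 = Σ_{k_1+k_2+k_3=7} C(7; k_1,k_2,k_3) · ∏ g_i(k_i), where e^{-x} gives (-1)^k; (1+x)^2 gives the falling factorial (2)_k; (1+x)^3 gives the falling factorial (3)_k.
g_1(k) for k = 0…7: 1, -1, 1, -1, 1, -1, 1, -1.
g_2(k) for k = 0…7: 1, 2, 2, 0, 0, 0, 0, 0.
g_3(k) for k = 0…7: 1, 3, 6, 6, 0, 0, 0, 0.
First combine the last two factors: h(k) = Σ_j C(k,j)·g_2(j)·g_3(k−j) for k = 0…7: 1, 5, 20, 60, 120, 120, 0, 0.
c_7 = Σ_k C(7,k)·g_1(k)·h(7−k) = 21·1·120 + 35·(-1)·120 + 35·1·60 + 21·(-1)·20 + 7·1·5 + 1·(-1)·1 = 2520 − 4200 + 2100 − 420 + 35 − 1 = 34.

34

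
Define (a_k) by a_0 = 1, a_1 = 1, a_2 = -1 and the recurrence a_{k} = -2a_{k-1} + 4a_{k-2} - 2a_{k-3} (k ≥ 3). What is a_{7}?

The ordinary generating function has denominator 1 + 2q - 4q^2 + 2q^3.
Iterating the recurrence: a_0,…,a_{7} = 1, 1, -1, 4, -14, 46, -156, 524.

524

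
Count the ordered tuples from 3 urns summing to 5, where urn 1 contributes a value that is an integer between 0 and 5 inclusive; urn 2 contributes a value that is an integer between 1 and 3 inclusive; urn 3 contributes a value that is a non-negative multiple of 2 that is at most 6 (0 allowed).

7

The generating function for the choices is (1 + t + t² + t³ + t⁴ + t⁵)·(t + t² + t³)·(1 + t² + t⁴ + t⁶); the count is [t⁵].
(1 + t + t² + t³ + t⁴ + t⁵) has coefficients 1,1,1,1,1,1 for degrees 0…5.
(t + t² + t³) has coefficients 0,1,1,1,0,0 for degrees 0…5.
Finally multiplying by (1 + t² + t⁴ + t⁶), the product of all factors after the first has coefficients 0,1,1,2,1,2 for degrees 0…5.
[t⁵] = 1·2 + 1·1 + 1·2 + 1·1 + 1·1 + 1·0 = 7.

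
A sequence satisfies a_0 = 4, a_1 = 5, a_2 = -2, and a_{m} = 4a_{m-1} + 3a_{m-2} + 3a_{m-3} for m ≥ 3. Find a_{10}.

The ordinary generating function has denominator 1 - 4q - 3q^2 - 3q^3.
Iterating the recurrence: a_0,…,a_{10} = 4, 5, -2, 19, 85, 391, 1876, 8932, 42529, 202540, 964543.

964543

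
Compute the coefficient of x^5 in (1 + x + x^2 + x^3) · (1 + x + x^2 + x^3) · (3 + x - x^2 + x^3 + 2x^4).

(1 + x + x^2 + x^3) has coefficients 1,1,1,1 for degrees 0…3.
(1 + x + x^2 + x^3) has coefficients 1,1,1,1,0,0 for degrees 0…5.
Finally multiplying by (3 + x - x^2 + x^3 + 2x^4), the product of all factors after the first has coefficients 3,4,3,4,3,2 for degrees 0…5.
[x^5] = 1·2 + 1·3 + 1·4 + 1·3 = 12.

12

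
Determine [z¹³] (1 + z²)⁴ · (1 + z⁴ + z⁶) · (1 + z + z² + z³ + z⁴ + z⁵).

26

(1 + z²)⁴ has coefficients 1,0,4,0,6,0,4,0,1 for degrees 0…8.
(1 + z⁴ + z⁶) has coefficients 1,0,0,0,1,0,1,0,0,0,0,0,0,0 for degrees 0…13.
Finally multiplying by (1 + z + z² + z³ + z⁴ + z⁵), the product of all factors after the first has coefficients 1,1,1,1,2,2,2,2,2,2,1,1,0,0 for degrees 0…13.
[z¹³] = 1·0 + 4·1 + 6·2 + 4·2 + 1·2 = 26.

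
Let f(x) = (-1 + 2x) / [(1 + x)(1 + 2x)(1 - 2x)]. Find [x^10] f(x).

-2047

The denominator gives the recurrence a_n = −a_(n−1) + 4a_(n−2) + 4a_(n−3) for n ≥ 3; the numerator fixes a_0 = -1, a_1 = 3, a_2 = -7.
Iterating: -1, 3, -7, 15, -31, 63, -127, 255, -511, 1023, -2047, so a_10 = -2047.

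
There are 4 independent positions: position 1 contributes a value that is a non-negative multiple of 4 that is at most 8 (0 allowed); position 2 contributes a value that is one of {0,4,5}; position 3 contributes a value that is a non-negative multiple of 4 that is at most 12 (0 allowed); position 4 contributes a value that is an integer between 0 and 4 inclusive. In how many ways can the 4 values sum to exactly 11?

7

The generating function for the choices is (1 + z^4 + z^8)·(1 + z^4 + z^5)·(1 + z^4 + z^8 + z^12)·(1 + z + z^2 + z^3 + z^4); the count is [z^11].
(1 + z^4 + z^8) has coefficients 1,0,0,0,1,0,0,0,1 for degrees 0…8.
(1 + z^4 + z^5) has coefficients 1,0,0,0,1,1,0,0,0,0,0,0 for degrees 0…11.
Multiplying by (1 + z^4 + z^8 + z^12) gives running coefficients 1,0,0,0,2,1,0,0,2,1,0,0 for degrees 0…11.
Finally multiplying by (1 + z + z^2 + z^3 + z^4), the product of all factors after the first has coefficients 1,1,1,1,3,3,3,3,5,4,3,3 for degrees 0…11.
[z^11] = 1·3 + 1·3 + 1·1 = 7.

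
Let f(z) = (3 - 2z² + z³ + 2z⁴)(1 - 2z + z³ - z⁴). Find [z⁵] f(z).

(3 - 2z² + z³ + 2z⁴) has coefficients 3,0,-2,1,2 for degrees 0…4.
(1 - 2z + z³ - z⁴) has coefficients 1,-2,0,1,-1,0 for degrees 0…5.
[z⁵] = 3·0 − 2·1 + 1·0 + 2·(-2) = -6.

-6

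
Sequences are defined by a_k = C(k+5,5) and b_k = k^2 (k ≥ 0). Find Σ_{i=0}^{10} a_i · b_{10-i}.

37180

The convolution is the x^10 coefficient of A(x)B(x).
Σ = 1·100 + 6·81 + 21·64 + 56·49 + 126·36 + 252·25 + 462·16 + 792·9 + 1287·4 + 2002·1 + 3003·0 = 37180.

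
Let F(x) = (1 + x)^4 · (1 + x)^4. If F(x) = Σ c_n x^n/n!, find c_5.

The EGF product rule gives c_5 = Σ_{k_1+k_2=5} C(5; k_1,k_2) · ∏ g_i(k_i), where (1+x)^4 gives the falling factorial (4)_k; (1+x)^4 gives the falling factorial (4)_k.
g_1(k) for k = 0…5: 1, 4, 12, 24, 24, 0.
g_2(k) for k = 0…5: 1, 4, 12, 24, 24, 0.
c_5 = Σ_k C(5,k)·g_1(k)·g_2(5−k) = 5·4·24 + 10·12·24 + 10·24·12 + 5·24·4 = 480 + 2880 + 2880 + 480 = 6720.

6720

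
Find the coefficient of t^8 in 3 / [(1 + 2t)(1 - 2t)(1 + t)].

1023

The denominator gives the recurrence a_n = −a_(n−1) + 4a_(n−2) + 4a_(n−3) for n ≥ 3; the numerator fixes a_0 = 3, a_1 = -3, a_2 = 15.
Iterating: 3, -3, 15, -15, 63, -63, 255, -255, 1023, so a_8 = 1023.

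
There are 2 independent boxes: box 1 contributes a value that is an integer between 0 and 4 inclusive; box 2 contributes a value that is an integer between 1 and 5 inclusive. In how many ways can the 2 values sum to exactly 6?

4

The generating function for the choices is (1 + t + t² + t³ + t⁴)·(t + t² + t³ + t⁴ + t⁵); the count is [t⁶].
(1 + t + t² + t³ + t⁴) has coefficients 1,1,1,1,1 for degrees 0…4.
(t + t² + t³ + t⁴ + t⁵) has coefficients 0,1,1,1,1,1,0 for degrees 0…6.
[t⁶] = 1·0 + 1·1 + 1·1 + 1·1 + 1·1 = 4.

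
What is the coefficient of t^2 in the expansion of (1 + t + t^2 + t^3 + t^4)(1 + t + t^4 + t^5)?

(1 + t + t^2 + t^3 + t^4) has coefficients 1,1,1 for degrees 0…2.
(1 + t + t^4 + t^5) has coefficients 1,1,0 for degrees 0…2.
[t^2] = 1·0 + 1·1 + 1·1 = 2.

2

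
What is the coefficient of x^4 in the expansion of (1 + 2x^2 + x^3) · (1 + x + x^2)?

3

(1 + 2x^2 + x^3) has coefficients 1,0,2,1 for degrees 0…3.
(1 + x + x^2) has coefficients 1,1,1,0,0 for degrees 0…4.
[x^4] = 1·0 + 2·1 + 1·1 = 3.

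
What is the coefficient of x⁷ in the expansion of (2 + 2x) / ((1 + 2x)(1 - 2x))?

128

The denominator gives the recurrence a_n = 4a_(n−2) for n ≥ 2; the numerator fixes a_0 = 2, a_1 = 2.
Iterating: 2, 2, 8, 8, 32, 32, 128, 128, so a_7 = 128.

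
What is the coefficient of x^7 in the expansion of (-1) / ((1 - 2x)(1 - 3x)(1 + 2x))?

The denominator gives the recurrence a_n = 3a_(n−1) + 4a_(n−2) − 12a_(n−3) for n ≥ 3; the numerator fixes a_0 = -1, a_1 = -3, a_2 = -13.
Iterating: -1, -3, -13, -39, -133, -399, -1261, -3783, so a_7 = -3783.

-3783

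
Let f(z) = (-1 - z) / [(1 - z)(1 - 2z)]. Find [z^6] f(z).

The denominator gives the recurrence a_n = 3a_(n−1) − 2a_(n−2) for n ≥ 3; the numerator fixes a_0 = -1, a_1 = -4, a_2 = -10.
Iterating: -1, -4, -10, -22, -46, -94, -190, so a_6 = -190.

-190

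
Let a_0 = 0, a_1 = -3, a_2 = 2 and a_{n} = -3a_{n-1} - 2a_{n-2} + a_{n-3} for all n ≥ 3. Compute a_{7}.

The ordinary generating function has denominator 1 + 3y + 2y^2 - y^3.
Iterating the recurrence: a_0,…,a_{7} = 0, -3, 2, 0, -7, 23, -55, 112.

112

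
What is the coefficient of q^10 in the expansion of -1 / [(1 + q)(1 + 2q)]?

-2047

Partial fractions give a closed form: a_n = (1)·(-1)^n + (-2)·(-2)^n.
At n = 10: a_10 = -2047.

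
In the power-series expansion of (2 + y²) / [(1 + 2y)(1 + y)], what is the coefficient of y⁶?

The denominator gives the recurrence a_n = −3a_(n−1) − 2a_(n−2) for n ≥ 3; the numerator fixes a_0 = 2, a_1 = -6, a_2 = 15.
Iterating: 2, -6, 15, -33, 69, -141, 285, so a_6 = 285.

285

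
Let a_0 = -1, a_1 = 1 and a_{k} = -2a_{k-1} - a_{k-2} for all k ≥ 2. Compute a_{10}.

-1

The ordinary generating function has denominator 1 + 2y + y^2.
Iterating the recurrence: a_0,…,a_{10} = -1, 1, -1, 1, -1, 1, -1, 1, -1, 1, -1.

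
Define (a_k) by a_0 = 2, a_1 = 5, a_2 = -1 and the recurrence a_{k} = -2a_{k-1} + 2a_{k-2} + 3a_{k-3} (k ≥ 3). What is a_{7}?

The ordinary generating function has denominator 1 + 2x - 2x^2 - 3x^3.
Iterating the recurrence: a_0,…,a_{7} = 2, 5, -1, 18, -23, 79, -150, 389.

389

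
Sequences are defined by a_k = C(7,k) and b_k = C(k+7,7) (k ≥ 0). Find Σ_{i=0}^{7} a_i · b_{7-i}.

The convolution is the t^7 coefficient of A(t)B(t).
Σ = 1·3432 + 7·1716 + 21·792 + 35·330 + 35·120 + 21·36 + 7·8 + 1·1 = 48639.

48639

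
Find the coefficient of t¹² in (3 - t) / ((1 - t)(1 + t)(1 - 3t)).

The denominator gives the recurrence a_n = 3a_(n−1) + a_(n−2) − 3a_(n−3) for n ≥ 3; the numerator fixes a_0 = 3, a_1 = 8, a_2 = 27.
Iterating: 3, 8, 27, 80, 243, 728, 2187, 6560, 19683, 59048, 177147, 531440, 1594323, so a_12 = 1594323.

1594323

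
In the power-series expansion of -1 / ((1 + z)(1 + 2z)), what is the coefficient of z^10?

The denominator gives the recurrence a_n = −3a_(n−1) − 2a_(n−2) for n ≥ 2; the numerator fixes a_0 = -1, a_1 = 3.
Iterating: -1, 3, -7, 15, -31, 63, -127, 255, -511, 1023, -2047, so a_10 = -2047.

-2047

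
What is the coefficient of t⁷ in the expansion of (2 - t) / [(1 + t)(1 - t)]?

-1

Partial fractions give a closed form: a_n = (3/2)·(-1)^n + (1/2)·1^n.
At n = 7: a_7 = -1.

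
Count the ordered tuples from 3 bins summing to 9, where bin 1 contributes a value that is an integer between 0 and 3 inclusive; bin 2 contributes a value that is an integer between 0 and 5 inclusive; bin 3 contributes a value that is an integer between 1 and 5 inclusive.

The generating function for the choices is (1 + q + q^2 + q^3)·(1 + q + q^2 + q^3 + q^4 + q^5)·(q + q^2 + q^3 + q^4 + q^5); the count is [q^9].
(1 + q + q^2 + q^3) has coefficients 1,1,1,1 for degrees 0…3.
(1 + q + q^2 + q^3 + q^4 + q^5) has coefficients 1,1,1,1,1,1,0,0,0,0 for degrees 0…9.
Finally multiplying by (q + q^2 + q^3 + q^4 + q^5), the product of all factors after the first has coefficients 0,1,2,3,4,5,5,4,3,2 for degrees 0…9.
[q^9] = 1·2 + 1·3 + 1·4 + 1·5 = 14.

14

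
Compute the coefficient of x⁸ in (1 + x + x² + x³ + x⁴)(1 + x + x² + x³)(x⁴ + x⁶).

(1 + x + x² + x³ + x⁴) has coefficients 1,1,1,1,1 for degrees 0…4.
(1 + x + x² + x³) has coefficients 1,1,1,1,0,0,0,0,0 for degrees 0…8.
Finally multiplying by (x⁴ + x⁶), the product of all factors after the first has coefficients 0,0,0,0,1,1,2,2,1 for degrees 0…8.
[x⁸] = 1·1 + 1·2 + 1·2 + 1·1 + 1·1 = 7.

7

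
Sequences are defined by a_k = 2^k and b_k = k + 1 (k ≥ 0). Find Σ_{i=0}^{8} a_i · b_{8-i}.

Write out a_i and b_{8-i} for i = 0,…,8 and sum the products.
Σ = 1·9 + 2·8 + 4·7 + 8·6 + 16·5 + 32·4 + 64·3 + 128·2 + 256·1 = 1013.

1013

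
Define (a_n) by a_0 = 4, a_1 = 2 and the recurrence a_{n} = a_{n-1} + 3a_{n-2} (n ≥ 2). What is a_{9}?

3620

The ordinary generating function has denominator 1 - x - 3x^2.
Iterating the recurrence: a_0,…,a_{9} = 4, 2, 14, 20, 62, 122, 308, 674, 1598, 3620.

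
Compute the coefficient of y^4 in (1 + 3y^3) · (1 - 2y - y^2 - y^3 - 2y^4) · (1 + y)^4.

(1 + 3y^3) has coefficients 1,0,0,3 for degrees 0…3.
(1 - 2y - y^2 - y^3 - 2y^4) has coefficients 1,-2,-1,-1,-2 for degrees 0…4.
Finally multiplying by (1 + y)^4, the product of all factors after the first has coefficients 1,2,-3,-13,-19 for degrees 0…4.
[y^4] = 1·(-19) + 3·2 = -13.

-13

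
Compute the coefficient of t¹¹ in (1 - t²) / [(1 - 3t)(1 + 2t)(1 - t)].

Partial fractions give a closed form: a_n = (4/5)·3^n + (1/5)·(-2)^n.
At n = 11: a_11 = 141308.

141308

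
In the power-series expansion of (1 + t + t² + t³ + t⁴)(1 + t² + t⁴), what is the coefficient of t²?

(1 + t + t² + t³ + t⁴) has coefficients 1,1,1 for degrees 0…2.
(1 + t² + t⁴) has coefficients 1,0,1 for degrees 0…2.
[t²] = 1·1 + 1·0 + 1·1 = 2.

2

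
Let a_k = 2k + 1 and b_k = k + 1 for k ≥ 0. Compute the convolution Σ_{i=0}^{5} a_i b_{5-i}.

91

Write out a_i and b_{5-i} for i = 0,…,5 and sum the products.
Σ = 1·6 + 3·5 + 5·4 + 7·3 + 9·2 + 11·1 = 91.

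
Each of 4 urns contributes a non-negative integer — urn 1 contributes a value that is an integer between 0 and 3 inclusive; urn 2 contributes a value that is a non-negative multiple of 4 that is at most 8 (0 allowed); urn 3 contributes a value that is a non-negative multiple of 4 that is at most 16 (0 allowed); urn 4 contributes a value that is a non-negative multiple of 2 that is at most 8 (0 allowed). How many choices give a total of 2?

2

The generating function for the choices is (1 + z + z^2 + z^3)·(1 + z^4 + z^8)·(1 + z^4 + z^8 + z^12 + z^16)·(1 + z^2 + z^4 + z^6 + z^8); the count is [z^2].
(1 + z + z^2 + z^3) has coefficients 1,1,1 for degrees 0…2.
(1 + z^4 + z^8) has coefficients 1,0,0 for degrees 0…2.
Multiplying by (1 + z^4 + z^8 + z^12 + z^16) gives running coefficients 1,0,0 for degrees 0…2.
Finally multiplying by (1 + z^2 + z^4 + z^6 + z^8), the product of all factors after the first has coefficients 1,0,1 for degrees 0…2.
[z^2] = 1·1 + 1·0 + 1·1 = 2.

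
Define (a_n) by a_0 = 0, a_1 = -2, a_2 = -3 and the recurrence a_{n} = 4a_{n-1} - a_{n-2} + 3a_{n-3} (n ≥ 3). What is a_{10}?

The ordinary generating function has denominator 1 - 4x + x^2 - 3x^3.
Iterating the recurrence: a_0,…,a_{10} = 0, -2, -3, -10, -43, -171, -671, -2642, -10410, -41011, -161560.

-161560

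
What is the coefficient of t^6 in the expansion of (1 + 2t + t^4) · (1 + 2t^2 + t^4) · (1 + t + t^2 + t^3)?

10

(1 + 2t + t^4) has coefficients 1,2,0,0,1 for degrees 0…4.
(1 + 2t^2 + t^4) has coefficients 1,0,2,0,1,0,0 for degrees 0…6.
Finally multiplying by (1 + t + t^2 + t^3), the product of all factors after the first has coefficients 1,1,3,3,3,3,1 for degrees 0…6.
[t^6] = 1·1 + 2·3 + 1·3 = 10.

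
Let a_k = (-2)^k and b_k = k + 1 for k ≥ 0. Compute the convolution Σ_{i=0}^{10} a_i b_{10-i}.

459

The convolution is the t^10 coefficient of A(t)B(t).
Σ = 1·11 − 2·10 + 4·9 − 8·8 + 16·7 − 32·6 + 64·5 − 128·4 + 256·3 − 512·2 + 1024·1 = 459.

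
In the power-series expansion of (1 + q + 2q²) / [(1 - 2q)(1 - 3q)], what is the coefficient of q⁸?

The denominator gives the recurrence a_n = 5a_(n−1) − 6a_(n−2) for n ≥ 3; the numerator fixes a_0 = 1, a_1 = 6, a_2 = 26.
Iterating: 1, 6, 26, 94, 314, 1006, 3146, 9694, 29594, so a_8 = 29594.

29594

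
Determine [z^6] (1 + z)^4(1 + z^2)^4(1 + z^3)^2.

(1 + z)^4 has coefficients 1,4,6,4,1 for degrees 0…4.
(1 + z^2)^4 has coefficients 1,0,4,0,6,0,4 for degrees 0…6.
Finally multiplying by (1 + z^3)^2, the product of all factors after the first has coefficients 1,0,4,2,6,8,5 for degrees 0…6.
[z^6] = 1·5 + 4·8 + 6·6 + 4·2 + 1·4 = 85.

85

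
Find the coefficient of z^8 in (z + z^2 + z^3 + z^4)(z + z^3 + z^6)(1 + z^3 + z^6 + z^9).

4

(z + z^2 + z^3 + z^4) has coefficients 0,1,1,1,1 for degrees 0…4.
(z + z^3 + z^6) has coefficients 0,1,0,1,0,0,1,0,0 for degrees 0…8.
Finally multiplying by (1 + z^3 + z^6 + z^9), the product of all factors after the first has coefficients 0,1,0,1,1,0,2,1,0 for degrees 0…8.
[z^8] = 1·1 + 1·2 + 1·0 + 1·1 = 4.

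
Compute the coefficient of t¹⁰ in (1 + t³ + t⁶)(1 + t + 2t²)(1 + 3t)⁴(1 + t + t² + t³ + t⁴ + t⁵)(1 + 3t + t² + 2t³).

13239

(1 + t³ + t⁶) has coefficients 1,0,0,1,0,0,1 for degrees 0…6.
(1 + t + 2t²) has coefficients 1,1,2,0,0,0,0,0,0,0,0 for degrees 0…10.
Multiplying by (1 + 3t)⁴ gives running coefficients 1,13,68,186,297,297,162,0,0,0,0 for degrees 0…10.
Multiplying by (1 + t + t² + t³ + t⁴ + t⁵) gives running coefficients 1,14,82,268,565,862,1023,1010,942,756,459 for degrees 0…10.
Finally multiplying by (1 + 3t + t² + 2t³), the product of all factors after the first has coefficients 1,17,125,530,1479,2989,4710,6071,6719,6638,5689 for degrees 0…10.
[t¹⁰] = 1·5689 + 1·6071 + 1·1479 = 13239.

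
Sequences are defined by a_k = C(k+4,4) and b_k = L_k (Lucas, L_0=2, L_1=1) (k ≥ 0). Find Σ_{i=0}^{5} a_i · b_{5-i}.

The convolution is the x^5 coefficient of A(x)B(x).
Σ = 1·11 + 5·7 + 15·4 + 35·3 + 70·1 + 126·2 = 533.

533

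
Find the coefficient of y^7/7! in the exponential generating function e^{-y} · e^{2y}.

The EGF product rule gives c_7 = Σ_{k_1+k_2=7} C(7; k_1,k_2) · ∏ g_i(k_i), where e^{-y} gives (-1)^k; e^{2y} gives (2)^k.
g_1(k) for k = 0…7: 1, -1, 1, -1, 1, -1, 1, -1.
g_2(k) for k = 0…7: 1, 2, 4, 8, 16, 32, 64, 128.
c_7 = Σ_k C(7,k)·g_1(k)·g_2(7−k) = 1·1·128 + 7·(-1)·64 + 21·1·32 + 35·(-1)·16 + 35·1·8 + 21·(-1)·4 + 7·1·2 + 1·(-1)·1 = 128 − 448 + 672 − 560 + 280 − 84 + 14 − 1 = 1.

1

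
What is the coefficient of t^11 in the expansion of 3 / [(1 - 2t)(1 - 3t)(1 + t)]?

1187550

The denominator gives the recurrence a_n = 4a_(n−1) − a_(n−2) − 6a_(n−3) for n ≥ 3; the numerator fixes a_0 = 3, a_1 = 12, a_2 = 45.
Iterating: 3, 12, 45, 150, 483, 1512, 4665, 14250, 43263, 130812, 394485, 1187550, so a_11 = 1187550.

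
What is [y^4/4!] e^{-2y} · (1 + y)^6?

The EGF product rule gives c_4 = Σ_{k_1+k_2=4} C(4; k_1,k_2) · ∏ g_i(k_i), where e^{-2y} gives (-2)^k; (1+y)^6 gives the falling factorial (6)_k.
g_1(k) for k = 0…4: 1, -2, 4, -8, 16.
g_2(k) for k = 0…4: 1, 6, 30, 120, 360.
c_4 = Σ_k C(4,k)·g_1(k)·g_2(4−k) = 1·1·360 + 4·(-2)·120 + 6·4·30 + 4·(-8)·6 + 1·16·1 = 360 − 960 + 720 − 192 + 16 = -56.

-56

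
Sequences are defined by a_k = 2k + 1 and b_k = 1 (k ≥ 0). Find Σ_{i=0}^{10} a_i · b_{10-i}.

This is [x^10] in the product of the two ordinary generating functions.
Σ = 1·1 + 3·1 + 5·1 + 7·1 + 9·1 + 11·1 + 13·1 + 15·1 + 17·1 + 19·1 + 21·1 = 121.

121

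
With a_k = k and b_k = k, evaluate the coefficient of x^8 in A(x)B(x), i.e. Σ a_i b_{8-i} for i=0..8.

This is [x^8] in the product of the two ordinary generating functions.
Σ = 0·8 + 1·7 + 2·6 + 3·5 + 4·4 + 5·3 + 6·2 + 7·1 + 8·0 = 84.

84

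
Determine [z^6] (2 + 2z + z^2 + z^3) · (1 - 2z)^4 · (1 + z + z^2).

-8

(2 + 2z + z^2 + z^3) has coefficients 2,2,1,1 for degrees 0…3.
(1 - 2z)^4 has coefficients 1,-8,24,-32,16,0,0 for degrees 0…6.
Finally multiplying by (1 + z + z^2), the product of all factors after the first has coefficients 1,-7,17,-16,8,-16,16 for degrees 0…6.
[z^6] = 2·16 + 2·(-16) + 1·8 + 1·(-16) = -8.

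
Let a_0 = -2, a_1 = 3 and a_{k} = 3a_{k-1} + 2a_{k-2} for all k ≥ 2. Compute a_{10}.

149489

The ordinary generating function has denominator 1 - 3q - 2q^2.
Iterating the recurrence: a_0,…,a_{10} = -2, 3, 5, 21, 73, 261, 929, 3309, 11785, 41973, 149489.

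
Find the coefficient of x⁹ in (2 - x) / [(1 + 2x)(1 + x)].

Partial fractions give a closed form: a_n = (5)·(-2)^n + (-3)·(-1)^n.
At n = 9: a_9 = -2557.

-2557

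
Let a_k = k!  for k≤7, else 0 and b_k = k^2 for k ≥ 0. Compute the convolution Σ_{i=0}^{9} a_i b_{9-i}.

The convolution is the t^9 coefficient of A(t)B(t).
Σ = 1·81 + 1·64 + 2·49 + 6·36 + 24·25 + 120·16 + 720·9 + 5040·4 + 0·1 + 0·0 = 29619.

29619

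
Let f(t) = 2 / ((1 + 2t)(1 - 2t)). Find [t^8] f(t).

512

Partial fractions give a closed form: a_n = (1)·(-2)^n + (1)·2^n.
At n = 8: a_8 = 512.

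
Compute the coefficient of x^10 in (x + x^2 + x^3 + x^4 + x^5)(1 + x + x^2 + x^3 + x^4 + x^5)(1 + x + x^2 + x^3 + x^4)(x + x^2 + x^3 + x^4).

80

(x + x^2 + x^3 + x^4 + x^5) has coefficients 0,1,1,1,1,1 for degrees 0…5.
(1 + x + x^2 + x^3 + x^4 + x^5) has coefficients 1,1,1,1,1,1,0,0,0,0,0 for degrees 0…10.
Multiplying by (1 + x + x^2 + x^3 + x^4) gives running coefficients 1,2,3,4,5,5,4,3,2,1,0 for degrees 0…10.
Finally multiplying by (x + x^2 + x^3 + x^4), the product of all factors after the first has coefficients 0,1,3,6,10,14,17,18,17,14,10 for degrees 0…10.
[x^10] = 1·14 + 1·17 + 1·18 + 1·17 + 1·14 = 80.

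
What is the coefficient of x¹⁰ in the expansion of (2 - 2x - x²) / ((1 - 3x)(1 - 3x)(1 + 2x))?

525593

The denominator gives the recurrence a_n = 4a_(n−1) + 3a_(n−2) − 18a_(n−3) for n ≥ 3; the numerator fixes a_0 = 2, a_1 = 6, a_2 = 29.
Iterating: 2, 6, 29, 98, 371, 1256, 4373, 14582, 48839, 160388, 525593, so a_10 = 525593.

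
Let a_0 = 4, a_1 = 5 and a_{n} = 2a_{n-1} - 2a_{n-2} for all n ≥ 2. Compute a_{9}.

The ordinary generating function has denominator 1 - 2y + 2y^2.
Iterating the recurrence: a_0,…,a_{9} = 4, 5, 2, -6, -16, -20, -8, 24, 64, 80.

80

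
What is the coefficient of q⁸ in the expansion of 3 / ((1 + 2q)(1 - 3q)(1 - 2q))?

34815

The denominator gives the recurrence a_n = 3a_(n−1) + 4a_(n−2) − 12a_(n−3) for n ≥ 3; the numerator fixes a_0 = 3, a_1 = 9, a_2 = 39.
Iterating: 3, 9, 39, 117, 399, 1197, 3783, 11349, 34815, so a_8 = 34815.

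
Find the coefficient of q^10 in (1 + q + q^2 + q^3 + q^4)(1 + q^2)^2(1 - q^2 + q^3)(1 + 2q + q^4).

6

(1 + q + q^2 + q^3 + q^4) has coefficients 1,1,1,1,1 for degrees 0…4.
(1 + q^2)^2 has coefficients 1,0,2,0,1,0,0,0,0,0,0 for degrees 0…10.
Multiplying by (1 - q^2 + q^3) gives running coefficients 1,0,1,1,-1,2,-1,1,0,0,0 for degrees 0…10.
Finally multiplying by (1 + 2q + q^4), the product of all factors after the first has coefficients 1,2,1,3,2,0,4,0,1,2,-1 for degrees 0…10.
[q^10] = 1·(-1) + 1·2 + 1·1 + 1·0 + 1·4 = 6.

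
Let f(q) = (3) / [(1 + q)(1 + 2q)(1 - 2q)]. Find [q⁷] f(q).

The denominator gives the recurrence a_n = −a_(n−1) + 4a_(n−2) + 4a_(n−3) for n ≥ 3; the numerator fixes a_0 = 3, a_1 = -3, a_2 = 15.
Iterating: 3, -3, 15, -15, 63, -63, 255, -255, so a_7 = -255.

-255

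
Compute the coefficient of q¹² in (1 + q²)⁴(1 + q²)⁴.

28

(1 + q²)⁴ has coefficients 1,0,4,0,6,0,4,0,1 for degrees 0…8.
(1 + q²)⁴ has coefficients 1,0,4,0,6,0,4,0,1,0,0,0,0 for degrees 0…12.
[q¹²] = 1·0 + 4·0 + 6·1 + 4·4 + 1·6 = 28.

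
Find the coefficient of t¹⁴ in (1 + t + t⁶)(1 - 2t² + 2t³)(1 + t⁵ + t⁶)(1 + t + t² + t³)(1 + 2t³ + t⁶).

(1 + t + t⁶) has coefficients 1,1,0,0,0,0,1 for degrees 0…6.
(1 - 2t² + 2t³) has coefficients 1,0,-2,2,0,0,0,0,0,0,0,0,0,0,0 for degrees 0…14.
Multiplying by (1 + t⁵ + t⁶) gives running coefficients 1,0,-2,2,0,1,1,-2,0,2,0,0,0,0,0 for degrees 0…14.
Multiplying by (1 + t + t² + t³) gives running coefficients 1,1,-1,1,0,1,4,0,0,1,0,2,2,0,0 for degrees 0…14.
Finally multiplying by (1 + 2t³ + t⁶), the product of all factors after the first has coefficients 1,1,-1,3,2,-1,7,1,1,10,0,3,8,0,4 for degrees 0…14.
[t¹⁴] = 1·4 + 1·0 + 1·1 = 5.

5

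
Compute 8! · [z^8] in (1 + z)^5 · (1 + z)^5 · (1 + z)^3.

The EGF product rule gives c_8 = Σ_{k_1+k_2+k_3=8} C(8; k_1,k_2,k_3) · ∏ g_i(k_i), where (1+z)^5 gives the falling factorial (5)_k; (1+z)^5 gives the falling factorial (5)_k; (1+z)^3 gives the falling factorial (3)_k.
g_1(k) for k = 0…8: 1, 5, 20, 60, 120, 120, 0, 0, 0.
g_2(k) for k = 0…8: 1, 5, 20, 60, 120, 120, 0, 0, 0.
g_3(k) for k = 0…8: 1, 3, 6, 6, 0, 0, 0, 0, 0.
First combine the last two factors: h(k) = Σ_j C(k,j)·g_2(j)·g_3(k−j) for k = 0…8: 1, 8, 56, 336, 1680, 6720, 20160, 40320, 40320.
c_8 = Σ_k C(8,k)·g_1(k)·h(8−k) = 1·1·40320 + 8·5·40320 + 28·20·20160 + 56·60·6720 + 70·120·1680 + 56·120·336 = 40320 + 1612800 + 11289600 + 22579200 + 14112000 + 2257920 = 51891840.

51891840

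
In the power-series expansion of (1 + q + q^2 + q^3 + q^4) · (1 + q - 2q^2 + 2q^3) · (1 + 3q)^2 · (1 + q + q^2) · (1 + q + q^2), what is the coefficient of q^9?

154

(1 + q + q^2 + q^3 + q^4) has coefficients 1,1,1,1,1 for degrees 0…4.
(1 + q - 2q^2 + 2q^3) has coefficients 1,1,-2,2,0,0,0,0,0,0 for degrees 0…9.
Multiplying by (1 + 3q)^2 gives running coefficients 1,7,13,-1,-6,18,0,0,0,0 for degrees 0…9.
Multiplying by (1 + q + q^2) gives running coefficients 1,8,21,19,6,11,12,18,0,0 for degrees 0…9.
Finally multiplying by (1 + q + q^2), the product of all factors after the first has coefficients 1,9,30,48,46,36,29,41,30,18 for degrees 0…9.
[q^9] = 1·18 + 1·30 + 1·41 + 1·29 + 1·36 = 154.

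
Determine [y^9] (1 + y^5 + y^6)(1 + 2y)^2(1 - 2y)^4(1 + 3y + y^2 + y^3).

153

(1 + y^5 + y^6) has coefficients 1,0,0,0,0,1,1 for degrees 0…6.
(1 + 2y)^2 has coefficients 1,4,4,0,0,0,0,0,0,0 for degrees 0…9.
Multiplying by (1 - 2y)^4 gives running coefficients 1,-4,-4,32,-16,-64,64,0,0,0 for degrees 0…9.
Finally multiplying by (1 + 3y + y^2 + y^3), the product of all factors after the first has coefficients 1,-1,-15,17,72,-84,-112,112,0,64 for degrees 0…9.
[y^9] = 1·64 + 1·72 + 1·17 = 153.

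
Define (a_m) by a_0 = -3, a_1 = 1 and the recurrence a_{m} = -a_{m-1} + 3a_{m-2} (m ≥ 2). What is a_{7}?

457

The ordinary generating function has denominator 1 + y - 3y^2.
Iterating the recurrence: a_0,…,a_{7} = -3, 1, -10, 13, -43, 82, -211, 457.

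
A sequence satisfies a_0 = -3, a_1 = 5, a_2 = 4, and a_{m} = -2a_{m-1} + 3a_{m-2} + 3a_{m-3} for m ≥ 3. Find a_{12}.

71416

The ordinary generating function has denominator 1 + 2q - 3q^2 - 3q^3.
Iterating the recurrence: a_0,…,a_{12} = -3, 5, 4, -2, 31, -56, 199, -473, 1375, -3572, 9850, -26291, 71416.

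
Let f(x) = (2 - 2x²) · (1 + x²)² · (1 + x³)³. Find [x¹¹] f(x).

2

(2 - 2x²) has coefficients 2,0,-2 for degrees 0…2.
(1 + x²)² has coefficients 1,0,2,0,1,0,0,0,0,0,0,0 for degrees 0…11.
Finally multiplying by (1 + x³)³, the product of all factors after the first has coefficients 1,0,2,3,1,6,3,3,6,1,3,2 for degrees 0…11.
[x¹¹] = 2·2 − 2·1 = 2.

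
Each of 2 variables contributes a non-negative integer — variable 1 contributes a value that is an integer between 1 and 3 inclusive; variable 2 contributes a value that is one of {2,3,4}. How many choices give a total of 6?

The generating function for the choices is (y + y² + y³)·(y² + y³ + y⁴); the count is [y⁶].
(y + y² + y³) has coefficients 0,1,1,1 for degrees 0…3.
(y² + y³ + y⁴) has coefficients 0,0,1,1,1,0,0 for degrees 0…6.
[y⁶] = 1·0 + 1·1 + 1·1 = 2.

2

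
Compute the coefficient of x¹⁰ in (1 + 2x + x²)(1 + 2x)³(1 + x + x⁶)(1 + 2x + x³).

(1 + 2x + x²) has coefficients 1,2,1 for degrees 0…2.
(1 + 2x)³ has coefficients 1,6,12,8,0,0,0,0,0,0,0 for degrees 0…10.
Multiplying by (1 + x + x⁶) gives running coefficients 1,7,18,20,8,0,1,6,12,8,0 for degrees 0…10.
Finally multiplying by (1 + 2x + x³), the product of all factors after the first has coefficients 1,9,32,57,55,34,21,16,24,33,22 for degrees 0…10.
[x¹⁰] = 1·22 + 2·33 + 1·24 = 112.

112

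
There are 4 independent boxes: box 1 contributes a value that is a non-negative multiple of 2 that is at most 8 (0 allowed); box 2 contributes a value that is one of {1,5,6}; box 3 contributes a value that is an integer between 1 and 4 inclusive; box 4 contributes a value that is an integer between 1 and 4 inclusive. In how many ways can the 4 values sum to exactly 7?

The generating function for the choices is (1 + y^2 + y^4 + y^6 + y^8)·(y + y^5 + y^6)·(y + y^2 + y^3 + y^4)·(y + y^2 + y^3 + y^4); the count is [y^7].
(1 + y^2 + y^4 + y^6 + y^8) has coefficients 1,0,1,0,1,0,1,0 for degrees 0…7.
(y + y^5 + y^6) has coefficients 0,1,0,0,0,1,1,0 for degrees 0…7.
Multiplying by (y + y^2 + y^3 + y^4) gives running coefficients 0,0,1,1,1,1,1,2 for degrees 0…7.
Finally multiplying by (y + y^2 + y^3 + y^4), the product of all factors after the first has coefficients 0,0,0,1,2,3,4,4 for degrees 0…7.
[y^7] = 1·4 + 1·3 + 1·1 + 1·0 = 8.

8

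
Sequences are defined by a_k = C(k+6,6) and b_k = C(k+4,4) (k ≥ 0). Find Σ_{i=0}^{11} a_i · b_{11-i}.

705432

This is [x^11] in the product of the two ordinary generating functions.
Σ = 1·1365 + 7·1001 + 28·715 + 84·495 + 210·330 + 462·210 + 924·126 + 1716·70 + 3003·35 + 5005·15 + 8008·5 + 12376·1 = 705432.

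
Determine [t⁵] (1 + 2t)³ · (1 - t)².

8

(1 + 2t)³ has coefficients 1,6,12,8 for degrees 0…3.
(1 - t)² has coefficients 1,-2,1,0,0,0 for degrees 0…5.
[t⁵] = 1·0 + 6·0 + 12·0 + 8·1 = 8.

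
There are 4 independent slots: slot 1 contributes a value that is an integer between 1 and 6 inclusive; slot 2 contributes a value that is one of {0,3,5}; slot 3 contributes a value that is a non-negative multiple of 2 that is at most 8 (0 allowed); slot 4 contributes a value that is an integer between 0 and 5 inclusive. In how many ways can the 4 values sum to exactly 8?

29

The generating function for the choices is (t + t^2 + t^3 + t^4 + t^5 + t^6)·(1 + t^3 + t^5)·(1 + t^2 + t^4 + t^6 + t^8)·(1 + t + t^2 + t^3 + t^4 + t^5); the count is [t^8].
(t + t^2 + t^3 + t^4 + t^5 + t^6) has coefficients 0,1,1,1,1,1,1 for degrees 0…6.
(1 + t^3 + t^5) has coefficients 1,0,0,1,0,1,0,0,0 for degrees 0…8.
Multiplying by (1 + t^2 + t^4 + t^6 + t^8) gives running coefficients 1,0,1,1,1,2,1,2,1 for degrees 0…8.
Finally multiplying by (1 + t + t^2 + t^3 + t^4 + t^5), the product of all factors after the first has coefficients 1,1,2,3,4,6,6,8,8 for degrees 0…8.
[t^8] = 1·8 + 1·6 + 1·6 + 1·4 + 1·3 + 1·2 = 29.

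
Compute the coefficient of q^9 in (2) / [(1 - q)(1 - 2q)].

Partial fractions give a closed form: a_n = (-2)·1^n + (4)·2^n.
At n = 9: a_9 = 2046.

2046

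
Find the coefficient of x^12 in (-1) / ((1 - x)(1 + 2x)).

-2731

The denominator gives the recurrence a_n = −a_(n−1) + 2a_(n−2) for n ≥ 2; the numerator fixes a_0 = -1, a_1 = 1.
Iterating: -1, 1, -3, 5, -11, 21, -43, 85, -171, 341, -683, 1365, -2731, so a_12 = -2731.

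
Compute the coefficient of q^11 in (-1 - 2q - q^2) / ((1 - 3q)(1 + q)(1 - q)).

Partial fractions give a closed form: a_n = (-2)·3^n + (1)·1^n.
At n = 11: a_11 = -354293.

-354293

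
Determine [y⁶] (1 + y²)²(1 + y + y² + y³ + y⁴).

3

(1 + y²)² has coefficients 1,0,2,0,1 for degrees 0…4.
(1 + y + y² + y³ + y⁴) has coefficients 1,1,1,1,1,0,0 for degrees 0…6.
[y⁶] = 1·0 + 2·1 + 1·1 = 3.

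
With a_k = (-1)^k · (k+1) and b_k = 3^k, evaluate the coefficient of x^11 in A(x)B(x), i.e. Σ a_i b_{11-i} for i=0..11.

The convolution is the x^11 coefficient of A(x)B(x).
Σ = 1·177147 − 2·59049 + 3·19683 − 4·6561 + 5·2187 − 6·729 + 7·243 − 8·81 + 9·27 − 10·9 + 11·3 − 12·1 = 99642.

99642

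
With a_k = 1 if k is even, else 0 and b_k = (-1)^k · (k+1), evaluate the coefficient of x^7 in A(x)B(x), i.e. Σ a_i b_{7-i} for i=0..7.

-20

Write out a_i and b_{7-i} for i = 0,…,7 and sum the products.
Σ = 1·(-8) + 0·7 + 1·(-6) + 0·5 + 1·(-4) + 0·3 + 1·(-2) + 0·1 = -20.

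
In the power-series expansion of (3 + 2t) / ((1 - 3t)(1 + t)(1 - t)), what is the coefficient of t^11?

730730

Partial fractions give a closed form: a_n = (33/8)·3^n + (1/8)·(-1)^n + (-5/4)·1^n.
At n = 11: a_11 = 730730.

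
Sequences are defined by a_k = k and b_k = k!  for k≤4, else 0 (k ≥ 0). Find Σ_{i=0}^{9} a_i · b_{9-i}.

This is [x^9] in the product of the two ordinary generating functions.
Σ = 0·0 + 1·0 + 2·0 + 3·0 + 4·0 + 5·24 + 6·6 + 7·2 + 8·1 + 9·1 = 187.

187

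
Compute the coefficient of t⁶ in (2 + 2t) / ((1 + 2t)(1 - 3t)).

1192

Partial fractions give a closed form: a_n = (2/5)·(-2)^n + (8/5)·3^n.
At n = 6: a_6 = 1192.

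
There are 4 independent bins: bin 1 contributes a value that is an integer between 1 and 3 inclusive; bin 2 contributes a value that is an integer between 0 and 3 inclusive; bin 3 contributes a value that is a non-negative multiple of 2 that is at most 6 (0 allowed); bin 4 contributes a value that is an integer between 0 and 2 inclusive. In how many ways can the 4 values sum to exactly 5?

15

The generating function for the choices is (x + x^2 + x^3)·(1 + x + x^2 + x^3)·(1 + x^2 + x^4 + x^6)·(1 + x + x^2); the count is [x^5].
(x + x^2 + x^3) has coefficients 0,1,1,1 for degrees 0…3.
(1 + x + x^2 + x^3) has coefficients 1,1,1,1,0,0 for degrees 0…5.
Multiplying by (1 + x^2 + x^4 + x^6) gives running coefficients 1,1,2,2,2,2 for degrees 0…5.
Finally multiplying by (1 + x + x^2), the product of all factors after the first has coefficients 1,2,4,5,6,6 for degrees 0…5.
[x^5] = 1·6 + 1·5 + 1·4 = 15.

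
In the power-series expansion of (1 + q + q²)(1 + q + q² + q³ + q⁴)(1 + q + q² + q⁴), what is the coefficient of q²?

6

(1 + q + q²) has coefficients 1,1,1 for degrees 0…2.
(1 + q + q² + q³ + q⁴) has coefficients 1,1,1 for degrees 0…2.
Finally multiplying by (1 + q + q² + q⁴), the product of all factors after the first has coefficients 1,2,3 for degrees 0…2.
[q²] = 1·3 + 1·2 + 1·1 = 6.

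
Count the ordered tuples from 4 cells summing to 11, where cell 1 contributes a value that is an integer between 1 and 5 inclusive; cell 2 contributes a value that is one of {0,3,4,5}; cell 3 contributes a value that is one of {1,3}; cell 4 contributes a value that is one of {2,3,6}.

15

The generating function for the choices is (z + z^2 + z^3 + z^4 + z^5)·(1 + z^3 + z^4 + z^5)·(z + z^3)·(z^2 + z^3 + z^6); the count is [z^11].
(z + z^2 + z^3 + z^4 + z^5) has coefficients 0,1,1,1,1,1 for degrees 0…5.
(1 + z^3 + z^4 + z^5) has coefficients 1,0,0,1,1,1,0,0,0,0,0,0 for degrees 0…11.
Multiplying by (z + z^3) gives running coefficients 0,1,0,1,1,1,2,1,1,0,0,0 for degrees 0…11.
Finally multiplying by (z^2 + z^3 + z^6), the product of all factors after the first has coefficients 0,0,0,1,1,1,2,3,3,4,3,2 for degrees 0…11.
[z^11] = 1·3 + 1·4 + 1·3 + 1·3 + 1·2 = 15.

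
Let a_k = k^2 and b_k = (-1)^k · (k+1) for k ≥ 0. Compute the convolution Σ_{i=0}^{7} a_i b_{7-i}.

The convolution is the t^7 coefficient of A(t)B(t).
Σ = 0·(-8) + 1·7 + 4·(-6) + 9·5 + 16·(-4) + 25·3 + 36·(-2) + 49·1 = 16.

16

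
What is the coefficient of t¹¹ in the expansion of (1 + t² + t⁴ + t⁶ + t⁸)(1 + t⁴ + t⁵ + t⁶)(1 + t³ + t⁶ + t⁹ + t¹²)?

6

(1 + t² + t⁴ + t⁶ + t⁸) has coefficients 1,0,1,0,1,0,1,0,1 for degrees 0…8.
(1 + t⁴ + t⁵ + t⁶) has coefficients 1,0,0,0,1,1,1,0,0,0,0,0 for degrees 0…11.
Finally multiplying by (1 + t³ + t⁶ + t⁹ + t¹²), the product of all factors after the first has coefficients 1,0,0,1,1,1,2,1,1,2,1,1 for degrees 0…11.
[t¹¹] = 1·1 + 1·2 + 1·1 + 1·1 + 1·1 = 6.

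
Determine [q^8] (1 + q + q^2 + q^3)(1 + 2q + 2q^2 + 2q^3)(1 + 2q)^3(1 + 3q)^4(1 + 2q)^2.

(1 + q + q^2 + q^3) has coefficients 1,1,1,1 for degrees 0…3.
(1 + 2q + 2q^2 + 2q^3) has coefficients 1,2,2,2,0,0,0,0,0 for degrees 0…8.
Multiplying by (1 + 2q)^3 gives running coefficients 1,8,26,46,52,40,16,0,0 for degrees 0…8.
Multiplying by (1 + 3q)^4 gives running coefficients 1,20,176,898,2953,6604,10378,11694,9396 for degrees 0…8.
Finally multiplying by (1 + 2q)^2, the product of all factors after the first has coefficients 1,24,260,1682,7249,22008,48606,79622,97684 for degrees 0…8.
[q^8] = 1·97684 + 1·79622 + 1·48606 + 1·22008 = 247920.

247920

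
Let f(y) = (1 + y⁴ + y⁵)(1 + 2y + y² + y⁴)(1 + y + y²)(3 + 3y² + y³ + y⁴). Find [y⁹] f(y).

43

(1 + y⁴ + y⁵) has coefficients 1,0,0,0,1,1 for degrees 0…5.
(1 + 2y + y² + y⁴) has coefficients 1,2,1,0,1,0,0,0,0,0 for degrees 0…9.
Multiplying by (1 + y + y²) gives running coefficients 1,3,4,3,2,1,1,0,0,0 for degrees 0…9.
Finally multiplying by (3 + 3y² + y³ + y⁴), the product of all factors after the first has coefficients 3,9,15,19,22,19,16,8,6,2 for degrees 0…9.
[y⁹] = 1·2 + 1·19 + 1·22 = 43.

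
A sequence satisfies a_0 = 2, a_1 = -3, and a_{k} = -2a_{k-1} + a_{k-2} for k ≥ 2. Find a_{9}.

The ordinary generating function has denominator 1 + 2t - t^2.
Iterating the recurrence: a_0,…,a_{9} = 2, -3, 8, -19, 46, -111, 268, -647, 1562, -3771.

-3771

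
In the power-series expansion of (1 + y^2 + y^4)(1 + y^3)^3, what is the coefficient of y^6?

3

(1 + y^2 + y^4) has coefficients 1,0,1,0,1 for degrees 0…4.
(1 + y^3)^3 has coefficients 1,0,0,3,0,0,3 for degrees 0…6.
[y^6] = 1·3 + 1·0 + 1·0 = 3.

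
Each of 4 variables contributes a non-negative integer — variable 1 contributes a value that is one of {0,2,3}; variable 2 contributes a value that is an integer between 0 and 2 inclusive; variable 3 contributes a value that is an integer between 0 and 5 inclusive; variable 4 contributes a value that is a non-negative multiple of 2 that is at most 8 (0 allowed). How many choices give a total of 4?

The generating function for the choices is (1 + x^2 + x^3)·(1 + x + x^2)·(1 + x + x^2 + x^3 + x^4 + x^5)·(1 + x^2 + x^4 + x^6 + x^8); the count is [x^4].
(1 + x^2 + x^3) has coefficients 1,0,1,1 for degrees 0…3.
(1 + x + x^2) has coefficients 1,1,1,0,0 for degrees 0…4.
Multiplying by (1 + x + x^2 + x^3 + x^4 + x^5) gives running coefficients 1,2,3,3,3 for degrees 0…4.
Finally multiplying by (1 + x^2 + x^4 + x^6 + x^8), the product of all factors after the first has coefficients 1,2,4,5,7 for degrees 0…4.
[x^4] = 1·7 + 1·4 + 1·2 = 13.

13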